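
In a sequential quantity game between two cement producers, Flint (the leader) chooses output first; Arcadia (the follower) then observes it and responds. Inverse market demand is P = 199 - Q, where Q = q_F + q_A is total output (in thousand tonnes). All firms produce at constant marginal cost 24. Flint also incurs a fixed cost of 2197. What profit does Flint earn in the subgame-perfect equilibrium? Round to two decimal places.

1631.13

Solve by backward induction. Given q_F, the follower Arcadia maximises π_A = (199 - q_F - q_A)q_A - 24q_A.
∂π_A/∂q_A = 175 - q_F - 2q_A = 0 gives the reaction function q_A = (175 - q_F)/2.
Flint substitutes q_A(q_F) into its own profit: π_F = q_F(199 - q_F - (175 - q_F)/2) - 24q_F = (223/2 - (1/2)q_F)q_F - 24q_F.
Leader FOC: 175/2 - q_F = 0, so q_F = 175/2.
Then q_A = (175 - 175/2)/2 = 175/4.
Price P = 199 - 525/4 = 271/4.
Flint's profit: (271/4 - 24)·(175/2) - 2197 = 1631.1250.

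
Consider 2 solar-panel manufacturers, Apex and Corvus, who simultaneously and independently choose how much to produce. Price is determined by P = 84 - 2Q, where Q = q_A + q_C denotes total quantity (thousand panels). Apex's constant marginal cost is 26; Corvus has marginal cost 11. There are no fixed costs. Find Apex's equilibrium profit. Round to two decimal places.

102.72

Apex's profit: π_A = (84 - 2Q)q_A - (26q_A). Setting ∂π_A/∂q_A = 0: 58 - 4q_A - 2(q_C) = 0.
Corvus's profit: π_C = (84 - 2Q)q_C - (11q_C). Setting ∂π_C/∂q_C = 0: 73 - 4q_C - 2(q_A) = 0.
Rearranging gives the reaction functions q_A = (58 - 2q_C)/4 and q_C = (73 - 2q_A)/4.
Solving the pair: q_A = 43/6, q_C = 44/3.
Price P = 84 - 2·(131/6) = 121/3.
Apex's profit: (121/3 - 26)·(43/6) = 1849/18.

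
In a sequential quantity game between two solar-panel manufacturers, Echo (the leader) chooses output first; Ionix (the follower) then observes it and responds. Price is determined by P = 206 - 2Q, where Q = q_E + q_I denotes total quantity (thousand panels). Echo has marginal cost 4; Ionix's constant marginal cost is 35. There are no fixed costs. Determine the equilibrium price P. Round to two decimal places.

62.25

Solve by backward induction. Given q_E, the follower Ionix maximises π_I = (206 - 2q_E - 2q_I)q_I - 35q_I.
Setting the follower's marginal profit to zero, 171 - 2q_E - 4q_I = 0, i.e. q_I = (171 - 2q_E)/4.
Echo substitutes q_I(q_E) into its own profit: π_E = q_E(206 - 2q_E - (171 - 2q_E)/2) - 4q_E = (241/2 - q_E)q_E - 4q_E.
The leader's first-order condition 233/2 - 2q_E = 0 yields q_E = 233/4.
Then q_I = (171 - 2·(233/4))/4 = 109/8.
Total output Q = 575/8, so price P = 206 - 2·(575/8) = 249/4.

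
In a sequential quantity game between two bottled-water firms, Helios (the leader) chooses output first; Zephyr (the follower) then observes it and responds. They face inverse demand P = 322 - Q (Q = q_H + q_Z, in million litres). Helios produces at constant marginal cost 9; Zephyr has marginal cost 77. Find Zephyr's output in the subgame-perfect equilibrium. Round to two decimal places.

27.25

The follower Zephyr best-responds to any q_H: π_Z = (322 - Q)q_Z - 77q_Z.
∂π_Z/∂q_Z = 245 - q_H - 2q_Z = 0 gives the reaction function q_Z = (245 - q_H)/2.
Helios substitutes q_Z(q_H) into its own profit: π_H = q_H(322 - q_H - (245 - q_H)/2) - 9q_H = (399/2 - (1/2)q_H)q_H - 9q_H.
Leader FOC: 381/2 - q_H = 0, so q_H = 381/2.
Then q_Z = (245 - 381/2)/2 = 109/4.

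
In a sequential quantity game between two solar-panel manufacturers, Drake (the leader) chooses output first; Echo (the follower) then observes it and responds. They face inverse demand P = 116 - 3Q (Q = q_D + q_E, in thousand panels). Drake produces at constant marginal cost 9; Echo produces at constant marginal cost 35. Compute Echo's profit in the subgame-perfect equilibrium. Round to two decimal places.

17.52

Solve by backward induction. Given q_D, the follower Echo maximises π_E = (116 - 3q_D - 3q_E)q_E - 35q_E.
Follower FOC: 81 - 3q_D - 6q_E = 0, so q_E(q_D) = (81 - 3q_D)/6.
The leader anticipates this reaction. Substituting into P = 116 - 3Q gives P = 151/2 - (3/2)q_D, so π_D = (151/2 - (3/2)q_D)q_D - 9q_D.
Leader FOC: 133/2 - 3q_D = 0, so q_D = 133/6.
Then q_E = (81 - 3·(133/6))/6 = 29/12.
Price P = 116 - 3·(295/12) = 169/4.
Echo's profit: (169/4 - 35)·(29/12) = 841/48.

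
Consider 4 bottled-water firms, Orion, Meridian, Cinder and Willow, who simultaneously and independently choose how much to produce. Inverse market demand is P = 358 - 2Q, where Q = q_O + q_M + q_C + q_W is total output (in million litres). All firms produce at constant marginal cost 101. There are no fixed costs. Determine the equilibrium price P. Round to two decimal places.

Each firm earns π_i = (358 - 2Q)q_i - 101q_i.
Setting ∂π_i/∂q_i = 0 with rivals' quantities fixed: 257 - 4q_i - 2·Σ_{j≠i} q_j = 0.
With identical firms every q_j equals q_i, so Σ_{j≠i} q_j = 3q_i and 257 = 10q_i, giving q_i = 257/10.
Total output Q = 514/5, so price P = 358 - 2·(514/5) = 762/5.

152.40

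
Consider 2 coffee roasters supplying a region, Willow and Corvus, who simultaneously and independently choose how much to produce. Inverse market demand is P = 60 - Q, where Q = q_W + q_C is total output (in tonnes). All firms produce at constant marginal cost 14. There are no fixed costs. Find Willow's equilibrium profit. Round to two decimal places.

A representative firm's profit is π_i = q_i(60 - Q) - 14q_i.
Setting ∂π_i/∂q_i = 0 with rivals' quantities fixed: 46 - 2q_i - q_j = 0.
With identical firms every q_j equals q_i, so q_j = q_i and 46 = 3q_i, giving q_i = 46/3.
Price P = 60 - 92/3 = 88/3.
Willow's profit: (88/3 - 14)·(46/3) = 235.1111.

235.11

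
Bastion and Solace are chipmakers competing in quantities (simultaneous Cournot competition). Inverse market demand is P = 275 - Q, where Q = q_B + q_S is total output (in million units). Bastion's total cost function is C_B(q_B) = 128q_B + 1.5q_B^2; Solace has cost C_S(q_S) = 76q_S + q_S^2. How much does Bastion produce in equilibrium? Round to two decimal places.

20.47

Bastion's profit: π_B = (275 - Q)q_B - (128q_B + (3/2)q_B²). Setting ∂π_B/∂q_B = 0: 147 - 5q_B - (q_S) = 0.
Solace's first-order condition: 199 - 4q_S - (q_B) = 0.
Best responses: q_B = (147 - q_S)/5, q_S = (199 - q_B)/4.
Substituting one into the other gives q_B = 389/19 and q_S = 848/19.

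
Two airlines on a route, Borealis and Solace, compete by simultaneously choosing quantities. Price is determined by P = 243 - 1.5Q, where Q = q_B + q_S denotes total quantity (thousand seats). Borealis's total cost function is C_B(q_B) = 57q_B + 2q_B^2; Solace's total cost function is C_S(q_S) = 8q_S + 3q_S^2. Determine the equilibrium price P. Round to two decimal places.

Borealis's profit: π_B = (243 - 1.5Q)q_B - (57q_B + 2q_B²). Setting ∂π_B/∂q_B = 0: 186 - 7q_B - (3/2)(q_S) = 0.
Solace's first-order condition: 235 - 9q_S - (3/2)(q_B) = 0.
Best responses: q_B = (186 - (3/2)q_S)/7, q_S = (235 - (3/2)q_B)/9.
Substituting one into the other gives q_B = 1762/81 and q_S = 22.4856.
Total output Q = 44.2387, so price P = 243 - (3/2)·44.2387 = 176.6420.

176.64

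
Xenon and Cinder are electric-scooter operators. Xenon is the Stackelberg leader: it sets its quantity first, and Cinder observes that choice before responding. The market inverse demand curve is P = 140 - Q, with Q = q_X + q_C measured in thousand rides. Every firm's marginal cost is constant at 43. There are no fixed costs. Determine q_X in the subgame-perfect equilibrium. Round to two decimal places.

48.50

Solve by backward induction. Given q_X, the follower Cinder maximises π_C = (140 - q_X - q_C)q_C - 43q_C.
∂π_C/∂q_C = 97 - q_X - 2q_C = 0 gives the reaction function q_C = (97 - q_X)/2.
Xenon substitutes q_C(q_X) into its own profit: π_X = q_X(140 - q_X - (97 - q_X)/2) - 43q_X = (183/2 - (1/2)q_X)q_X - 43q_X.
The leader's first-order condition 97/2 - q_X = 0 yields q_X = 97/2.
Then q_C = (97 - 97/2)/2 = 97/4.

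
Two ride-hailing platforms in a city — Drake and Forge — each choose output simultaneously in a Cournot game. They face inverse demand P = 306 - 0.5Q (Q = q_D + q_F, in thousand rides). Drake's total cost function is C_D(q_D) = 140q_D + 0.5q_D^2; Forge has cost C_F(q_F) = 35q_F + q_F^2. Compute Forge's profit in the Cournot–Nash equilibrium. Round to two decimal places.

Drake's profit: π_D = (306 - 0.5Q)q_D - (140q_D + (1/2)q_D²). Setting ∂π_D/∂q_D = 0: 166 - 2q_D - (1/2)(q_F) = 0.
Forge's first-order condition: 271 - 3q_F - (1/2)(q_D) = 0.
So q_D = (166 - (1/2)q_F)/2 and q_F = (271 - (1/2)q_D)/3.
Substituting one into the other gives q_D = 1450/23 and q_F = 1836/23.
Price P = 306 - (1/2)·142.8696 = 234.5652.
Forge's profit: 234.5652·(1836/23) - 35·(1836/23) - (1836/23)² = 9558.3062.

9558.31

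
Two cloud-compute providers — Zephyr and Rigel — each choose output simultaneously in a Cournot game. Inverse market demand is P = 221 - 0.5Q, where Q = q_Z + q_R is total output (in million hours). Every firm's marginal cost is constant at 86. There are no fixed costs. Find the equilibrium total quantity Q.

180

A representative firm's profit is π_i = q_i(221 - 0.5Q) - 86q_i.
Setting ∂π_i/∂q_i = 0 with rivals' quantities fixed: 135 - q_i - (1/2)q_j = 0.
By symmetry each firm produces the same amount; substituting q_j = q_i yields q_i = 135/(3/2) = 90.
Total output Q = 90 + 90 = 180.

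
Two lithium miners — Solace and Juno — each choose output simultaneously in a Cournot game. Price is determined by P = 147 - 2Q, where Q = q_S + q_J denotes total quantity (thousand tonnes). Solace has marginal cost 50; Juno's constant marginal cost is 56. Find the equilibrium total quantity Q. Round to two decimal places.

Solace's profit: π_S = (147 - 2Q)q_S - (50q_S). Setting ∂π_S/∂q_S = 0: 97 - 4q_S - 2(q_J) = 0.
Juno's first-order condition: 91 - 4q_J - 2(q_S) = 0.
Best responses: q_S = (97 - 2q_J)/4, q_J = (91 - 2q_S)/4.
Solving the pair: q_S = 103/6, q_J = 85/6.
Total output Q = 103/6 + 85/6 = 94/3.

31.33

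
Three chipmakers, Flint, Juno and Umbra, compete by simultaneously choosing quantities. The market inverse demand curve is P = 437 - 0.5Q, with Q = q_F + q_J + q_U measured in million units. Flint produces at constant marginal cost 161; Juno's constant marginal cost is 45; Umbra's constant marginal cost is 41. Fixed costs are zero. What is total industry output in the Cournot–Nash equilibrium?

532

Flint's profit: π_F = (437 - 0.5Q)q_F - (161q_F). Setting ∂π_F/∂q_F = 0: 276 - q_F - (1/2)(q_J + q_U) = 0.
Juno's profit: π_J = (437 - 0.5Q)q_J - (45q_J). Setting ∂π_J/∂q_J = 0: 392 - q_J - (1/2)(q_F + q_U) = 0.
Umbra's first-order condition: 396 - q_U - (1/2)(q_F + q_J) = 0.
Summing all 3 equations gives 1064 − 2Q = 0, hence Q = 532.
Back-substituting: q_F = (276 − 266)/(1/2) = 20, q_J = (392 − 266)/(1/2) = 252, q_U = (396 − 266)/(1/2) = 260.
Total output Q = 20 + 252 + 260 = 532.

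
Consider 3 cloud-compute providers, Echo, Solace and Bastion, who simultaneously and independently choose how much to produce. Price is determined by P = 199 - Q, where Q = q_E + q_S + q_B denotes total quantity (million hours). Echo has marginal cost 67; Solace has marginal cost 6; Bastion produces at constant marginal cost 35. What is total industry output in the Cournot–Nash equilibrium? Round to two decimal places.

122.25

Echo's profit: π_E = (199 - Q)q_E - (67q_E). Setting ∂π_E/∂q_E = 0: 132 - 2q_E - (q_S + q_B) = 0.
Solace's first-order condition: 193 - 2q_S - (q_E + q_B) = 0.
Bastion's first-order condition: 164 - 2q_B - (q_E + q_S) = 0.
Adding the 3 first-order conditions: 489 − 4Q = 0, so Q = 489/4.
Back-substituting: q_E = (132 − 489/4) = 39/4, q_S = (193 − 489/4) = 283/4, q_B = (164 − 489/4) = 167/4.
Total output Q = 39/4 + 283/4 + 167/4 = 489/4.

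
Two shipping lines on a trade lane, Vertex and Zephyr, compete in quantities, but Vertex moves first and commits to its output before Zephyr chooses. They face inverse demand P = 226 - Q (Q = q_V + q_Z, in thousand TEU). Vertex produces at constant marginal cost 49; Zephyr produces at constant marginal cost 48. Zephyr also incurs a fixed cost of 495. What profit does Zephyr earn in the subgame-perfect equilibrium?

1530

Solve by backward induction. Given q_V, the follower Zephyr maximises π_Z = (226 - q_V - q_Z)q_Z - 48q_Z.
Follower FOC: 178 - q_V - 2q_Z = 0, so q_Z(q_V) = (178 - q_V)/2.
The leader anticipates this reaction. Substituting into P = 226 - Q gives P = 137 - (1/2)q_V, so π_V = (137 - (1/2)q_V)q_V - 49q_V.
The leader's first-order condition 88 - q_V = 0 yields q_V = 88.
Then q_Z = (178 - 88)/2 = 45.
Price P = 226 - 133 = 93.
Zephyr's profit: (93 - 48)·45 - 495 = 1530.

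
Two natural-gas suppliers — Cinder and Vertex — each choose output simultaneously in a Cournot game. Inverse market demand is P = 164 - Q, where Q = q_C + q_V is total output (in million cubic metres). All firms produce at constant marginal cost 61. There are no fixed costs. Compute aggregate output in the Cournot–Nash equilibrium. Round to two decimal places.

68.67

A representative firm's profit is π_i = q_i(164 - Q) - 61q_i.
First-order condition (treating rivals' output as given): 103 - 2q_i - q_j = 0.
By symmetry each firm produces the same amount; substituting q_j = q_i yields q_i = 103/3.
Total output Q = 103/3 + 103/3 = 206/3.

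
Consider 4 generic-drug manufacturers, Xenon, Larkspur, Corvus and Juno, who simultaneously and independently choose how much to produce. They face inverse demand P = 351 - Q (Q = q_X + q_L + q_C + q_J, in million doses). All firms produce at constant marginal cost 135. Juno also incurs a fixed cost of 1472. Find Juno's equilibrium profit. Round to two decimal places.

394.24

Each firm earns π_i = (351 - Q)q_i - 135q_i.
Setting ∂π_i/∂q_i = 0 with rivals' quantities fixed: 216 - 2q_i - Σ_{j≠i} q_j = 0.
By symmetry each firm produces the same amount; substituting Σ_{j≠i} q_j = 3q_i yields q_i = 216/5.
Price P = 351 - 864/5 = 891/5.
Juno's profit: (891/5 - 135)·(216/5) - 1472 = 394.2400.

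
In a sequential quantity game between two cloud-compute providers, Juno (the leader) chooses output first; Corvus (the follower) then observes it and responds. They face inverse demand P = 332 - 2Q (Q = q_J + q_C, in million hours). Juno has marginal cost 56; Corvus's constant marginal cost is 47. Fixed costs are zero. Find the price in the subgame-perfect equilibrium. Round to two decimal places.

122.75

The follower Corvus best-responds to any q_J: π_C = (332 - 2Q)q_C - 47q_C.
∂π_C/∂q_C = 285 - 2q_J - 4q_C = 0 gives the reaction function q_C = (285 - 2q_J)/4.
The leader anticipates this reaction. Substituting into P = 332 - 2Q gives P = 379/2 - q_J, so π_J = (379/2 - q_J)q_J - 56q_J.
Leader FOC: 267/2 - 2q_J = 0, so q_J = 267/4.
Then q_C = (285 - 2·(267/4))/4 = 303/8.
Total output Q = 837/8, so price P = 332 - 2·(837/8) = 491/4.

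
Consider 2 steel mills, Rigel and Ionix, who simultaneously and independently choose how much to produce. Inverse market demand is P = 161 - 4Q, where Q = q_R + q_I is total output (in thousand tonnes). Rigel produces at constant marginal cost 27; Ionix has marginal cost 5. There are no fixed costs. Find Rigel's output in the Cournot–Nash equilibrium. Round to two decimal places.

9.33

Rigel's profit: π_R = (161 - 4Q)q_R - (27q_R). Setting ∂π_R/∂q_R = 0: 134 - 8q_R - 4(q_I) = 0.
Ionix's first-order condition: 156 - 8q_I - 4(q_R) = 0.
So q_R = (134 - 4q_I)/8 and q_I = (156 - 4q_R)/8.
Substituting one into the other gives q_R = 28/3 and q_I = 89/6.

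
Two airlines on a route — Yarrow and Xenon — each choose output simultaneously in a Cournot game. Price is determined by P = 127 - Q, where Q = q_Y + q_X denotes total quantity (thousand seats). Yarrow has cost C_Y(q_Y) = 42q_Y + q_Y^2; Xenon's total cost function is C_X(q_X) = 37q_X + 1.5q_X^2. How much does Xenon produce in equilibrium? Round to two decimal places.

14.47

Yarrow's profit: π_Y = (127 - Q)q_Y - (42q_Y + q_Y²). Setting ∂π_Y/∂q_Y = 0: 85 - 4q_Y - (q_X) = 0.
Xenon's profit: π_X = (127 - Q)q_X - (37q_X + (3/2)q_X²). Setting ∂π_X/∂q_X = 0: 90 - 5q_X - (q_Y) = 0.
So q_Y = (85 - q_X)/4 and q_X = (90 - q_Y)/5.
Substituting one into the other gives q_Y = 335/19 and q_X = 275/19.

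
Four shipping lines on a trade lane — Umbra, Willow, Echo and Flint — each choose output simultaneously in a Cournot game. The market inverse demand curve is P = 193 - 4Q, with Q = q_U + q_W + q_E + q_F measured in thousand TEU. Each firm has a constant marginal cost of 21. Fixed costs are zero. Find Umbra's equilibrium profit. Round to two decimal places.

A representative firm's profit is π_i = q_i(193 - 4Q) - 21q_i.
Setting ∂π_i/∂q_i = 0 with rivals' quantities fixed: 172 - 8q_i - 4·Σ_{j≠i} q_j = 0.
With identical firms every q_j equals q_i, so Σ_{j≠i} q_j = 3q_i and 172 = 20q_i, giving q_i = 43/5.
Price P = 193 - 4·(172/5) = 277/5.
Umbra's profit: (277/5 - 21)·(43/5) = 295.8400.

295.84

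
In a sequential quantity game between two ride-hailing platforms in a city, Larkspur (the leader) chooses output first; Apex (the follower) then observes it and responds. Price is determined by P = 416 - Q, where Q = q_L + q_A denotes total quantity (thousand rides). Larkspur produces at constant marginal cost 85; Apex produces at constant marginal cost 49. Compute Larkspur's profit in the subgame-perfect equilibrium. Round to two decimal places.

10878.13

The follower Apex best-responds to any q_L: π_A = (416 - Q)q_A - 49q_A.
Follower FOC: 367 - q_L - 2q_A = 0, so q_A(q_L) = (367 - q_L)/2.
Larkspur substitutes q_A(q_L) into its own profit: π_L = q_L(416 - q_L - (367 - q_L)/2) - 85q_L = (465/2 - (1/2)q_L)q_L - 85q_L.
Maximising: ∂π_L/∂q_L = 295/2 - q_L = 0, giving q_L = 295/2.
Then q_A = (367 - 295/2)/2 = 439/4.
Price P = 416 - 1029/4 = 635/4.
Larkspur's profit: (635/4 - 85)·(295/2) = 10878.1250.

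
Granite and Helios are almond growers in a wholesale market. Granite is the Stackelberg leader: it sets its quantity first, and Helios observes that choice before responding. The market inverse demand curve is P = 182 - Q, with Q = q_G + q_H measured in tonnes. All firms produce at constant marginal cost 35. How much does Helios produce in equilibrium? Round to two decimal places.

36.75

The follower Helios best-responds to any q_G: π_H = (182 - Q)q_H - 35q_H.
Follower FOC: 147 - q_G - 2q_H = 0, so q_H(q_G) = (147 - q_G)/2.
Granite substitutes q_H(q_G) into its own profit: π_G = q_G(182 - q_G - (147 - q_G)/2) - 35q_G = (217/2 - (1/2)q_G)q_G - 35q_G.
Leader FOC: 147/2 - q_G = 0, so q_G = 147/2.
Then q_H = (147 - 147/2)/2 = 147/4.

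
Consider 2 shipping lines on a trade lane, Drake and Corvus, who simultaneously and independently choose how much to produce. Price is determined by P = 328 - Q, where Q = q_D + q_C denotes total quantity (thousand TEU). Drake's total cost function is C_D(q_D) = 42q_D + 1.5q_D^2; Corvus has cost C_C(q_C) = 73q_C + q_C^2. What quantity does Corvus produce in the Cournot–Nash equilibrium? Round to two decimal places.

Drake's profit: π_D = (328 - Q)q_D - (42q_D + (3/2)q_D²). Setting ∂π_D/∂q_D = 0: 286 - 5q_D - (q_C) = 0.
Corvus's first-order condition: 255 - 4q_C - (q_D) = 0.
Rearranging gives the reaction functions q_D = (286 - q_C)/5 and q_C = (255 - q_D)/4.
Solving the pair: q_D = 889/19, q_C = 989/19.

52.05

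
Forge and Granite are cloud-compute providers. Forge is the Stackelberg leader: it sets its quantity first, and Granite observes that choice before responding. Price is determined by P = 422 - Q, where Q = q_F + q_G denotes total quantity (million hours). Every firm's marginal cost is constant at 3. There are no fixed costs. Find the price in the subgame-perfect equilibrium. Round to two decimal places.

The follower Granite best-responds to any q_F: π_G = (422 - Q)q_G - 3q_G.
Follower FOC: 419 - q_F - 2q_G = 0, so q_G(q_F) = (419 - q_F)/2.
The leader anticipates this reaction. Substituting into P = 422 - Q gives P = 425/2 - (1/2)q_F, so π_F = (425/2 - (1/2)q_F)q_F - 3q_F.
The leader's first-order condition 419/2 - q_F = 0 yields q_F = 419/2.
Then q_G = (419 - 419/2)/2 = 419/4.
Total output Q = 1257/4, so price P = 422 - 1257/4 = 431/4.

107.75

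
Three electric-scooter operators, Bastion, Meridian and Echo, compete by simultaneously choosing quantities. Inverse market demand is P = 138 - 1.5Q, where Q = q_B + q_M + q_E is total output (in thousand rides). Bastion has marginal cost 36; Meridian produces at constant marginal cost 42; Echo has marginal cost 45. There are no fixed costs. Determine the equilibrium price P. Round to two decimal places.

Bastion's profit: π_B = (138 - 1.5Q)q_B - (36q_B). Setting ∂π_B/∂q_B = 0: 102 - 3q_B - (3/2)(q_M + q_E) = 0.
Meridian's first-order condition: 96 - 3q_M - (3/2)(q_B + q_E) = 0.
Echo's profit: π_E = (138 - 1.5Q)q_E - (45q_E). Setting ∂π_E/∂q_E = 0: 93 - 3q_E - (3/2)(q_B + q_M) = 0.
Adding the 3 conditions: 291 − 3Q − 3Q = 0, i.e. Q = 97/2.
Back-substituting: q_B = (102 − 291/4)/(3/2) = 39/2, q_M = (96 − 291/4)/(3/2) = 31/2, q_E = (93 − 291/4)/(3/2) = 27/2.
Total output Q = 97/2, so price P = 138 - (3/2)·(97/2) = 261/4.

65.25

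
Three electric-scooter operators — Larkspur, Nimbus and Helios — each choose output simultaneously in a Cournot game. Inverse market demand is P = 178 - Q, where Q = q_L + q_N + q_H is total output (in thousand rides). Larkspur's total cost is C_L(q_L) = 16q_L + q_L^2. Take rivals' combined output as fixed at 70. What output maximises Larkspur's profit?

23

With rivals' combined output fixed at 70, Larkspur's profit is π_L = (178 - 70 - q_L)q_L - (16q_L + q_L²) = (108 - q_L)q_L - (16q_L + q_L²).
∂π_L/∂q_L = 92 - 4q_L = 0, so q_L = 23.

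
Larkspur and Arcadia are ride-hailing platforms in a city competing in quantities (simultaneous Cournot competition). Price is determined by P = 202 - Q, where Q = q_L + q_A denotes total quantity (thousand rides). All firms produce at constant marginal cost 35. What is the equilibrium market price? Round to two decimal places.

90.67

Each firm earns π_i = (202 - Q)q_i - 35q_i.
Setting ∂π_i/∂q_i = 0 with rivals' quantities fixed: 167 - 2q_i - q_j = 0.
With identical firms every q_j equals q_i, so q_j = q_i and 167 = 3q_i, giving q_i = 167/3.
Total output Q = 334/3, so price P = 202 - 334/3 = 272/3.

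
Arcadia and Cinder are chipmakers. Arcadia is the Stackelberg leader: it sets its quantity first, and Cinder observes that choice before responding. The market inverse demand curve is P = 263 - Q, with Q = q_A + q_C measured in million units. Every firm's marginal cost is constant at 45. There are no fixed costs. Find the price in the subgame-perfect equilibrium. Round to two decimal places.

Solve by backward induction. Given q_A, the follower Cinder maximises π_C = (263 - q_A - q_C)q_C - 45q_C.
Follower FOC: 218 - q_A - 2q_C = 0, so q_C(q_A) = (218 - q_A)/2.
Arcadia substitutes q_C(q_A) into its own profit: π_A = q_A(263 - q_A - (218 - q_A)/2) - 45q_A = (154 - (1/2)q_A)q_A - 45q_A.
Leader FOC: 109 - q_A = 0, so q_A = 109.
Then q_C = (218 - 109)/2 = 109/2.
Total output Q = 327/2, so price P = 263 - 327/2 = 199/2.

99.50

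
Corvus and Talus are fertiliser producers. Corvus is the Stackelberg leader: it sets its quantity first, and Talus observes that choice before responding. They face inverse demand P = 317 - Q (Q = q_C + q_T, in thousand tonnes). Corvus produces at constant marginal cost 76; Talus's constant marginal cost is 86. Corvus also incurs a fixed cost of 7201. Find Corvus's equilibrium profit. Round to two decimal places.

674.13

Solve by backward induction. Given q_C, the follower Talus maximises π_T = (317 - q_C - q_T)q_T - 86q_T.
Setting the follower's marginal profit to zero, 231 - q_C - 2q_T = 0, i.e. q_T = (231 - q_C)/2.
Corvus substitutes q_T(q_C) into its own profit: π_C = q_C(317 - q_C - (231 - q_C)/2) - 76q_C = (403/2 - (1/2)q_C)q_C - 76q_C.
The leader's first-order condition 251/2 - q_C = 0 yields q_C = 251/2.
Then q_T = (231 - 251/2)/2 = 211/4.
Price P = 317 - 713/4 = 555/4.
Corvus's profit: (555/4 - 76)·(251/2) - 7201 = 674.1250.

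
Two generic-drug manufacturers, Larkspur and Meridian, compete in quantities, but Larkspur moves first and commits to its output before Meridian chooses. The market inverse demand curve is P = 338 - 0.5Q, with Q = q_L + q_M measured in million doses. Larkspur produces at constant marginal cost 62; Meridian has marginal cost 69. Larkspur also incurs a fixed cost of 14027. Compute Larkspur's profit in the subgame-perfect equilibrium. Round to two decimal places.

The follower Meridian best-responds to any q_L: π_M = (338 - 0.5Q)q_M - 69q_M.
Follower FOC: 269 - (1/2)q_L - q_M = 0, so q_M(q_L) = (269 - (1/2)q_L).
Larkspur substitutes q_M(q_L) into its own profit: π_L = q_L(338 - (1/2)q_L - (269 - (1/2)q_L)/2) - 62q_L = (407/2 - (1/4)q_L)q_L - 62q_L.
Leader FOC: 283/2 - (1/2)q_L = 0, so q_L = 283.
Then q_M = (269 - (1/2)·283) = 255/2.
Price P = 338 - (1/2)·(821/2) = 531/4.
Larkspur's profit: (531/4 - 62)·283 - 14027 = 5995.2500.

5995.25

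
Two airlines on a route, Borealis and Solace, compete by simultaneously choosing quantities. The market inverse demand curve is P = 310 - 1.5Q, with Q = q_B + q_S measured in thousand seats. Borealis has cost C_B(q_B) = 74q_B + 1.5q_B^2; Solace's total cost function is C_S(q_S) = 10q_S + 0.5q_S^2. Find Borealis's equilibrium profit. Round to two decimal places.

1547.59

Borealis's profit: π_B = (310 - 1.5Q)q_B - (74q_B + (3/2)q_B²). Setting ∂π_B/∂q_B = 0: 236 - 6q_B - (3/2)(q_S) = 0.
Solace's profit: π_S = (310 - 1.5Q)q_S - (10q_S + (1/2)q_S²). Setting ∂π_S/∂q_S = 0: 300 - 4q_S - (3/2)(q_B) = 0.
So q_B = (236 - (3/2)q_S)/6 and q_S = (300 - (3/2)q_B)/4.
Substituting one into the other gives q_B = 1976/87 and q_S = 1928/29.
Price P = 310 - (3/2)·89.1954 = 176.2069.
Borealis's profit: 176.2069·(1976/87) - 74·(1976/87) - (3/2)(1976/87)² = 1547.5925.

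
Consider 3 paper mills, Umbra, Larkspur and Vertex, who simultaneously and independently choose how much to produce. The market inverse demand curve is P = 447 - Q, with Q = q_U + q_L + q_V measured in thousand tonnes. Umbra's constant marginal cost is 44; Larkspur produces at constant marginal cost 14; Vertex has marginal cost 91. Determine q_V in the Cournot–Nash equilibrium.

Umbra's profit: π_U = (447 - Q)q_U - (44q_U). Setting ∂π_U/∂q_U = 0: 403 - 2q_U - (q_L + q_V) = 0.
Larkspur's profit: π_L = (447 - Q)q_L - (14q_L). Setting ∂π_L/∂q_L = 0: 433 - 2q_L - (q_U + q_V) = 0.
Vertex's first-order condition: 356 - 2q_V - (q_U + q_L) = 0.
Adding the 3 first-order conditions: 1192 − 4Q = 0, so Q = 298.
Back-substituting: q_U = (403 − 298) = 105, q_L = (433 − 298) = 135, q_V = (356 − 298) = 58.

58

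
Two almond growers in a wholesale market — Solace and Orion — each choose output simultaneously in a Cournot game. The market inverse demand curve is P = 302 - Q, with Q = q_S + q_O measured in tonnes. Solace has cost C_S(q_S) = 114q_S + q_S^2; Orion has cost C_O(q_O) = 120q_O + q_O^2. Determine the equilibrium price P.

Solace's profit: π_S = (302 - Q)q_S - (114q_S + q_S²). Setting ∂π_S/∂q_S = 0: 188 - 4q_S - (q_O) = 0.
Orion's first-order condition: 182 - 4q_O - (q_S) = 0.
Rearranging gives the reaction functions q_S = (188 - q_O)/4 and q_O = (182 - q_S)/4.
Solving the pair: q_S = 38, q_O = 36.
Total output Q = 74, so price P = 302 - 74 = 228.

228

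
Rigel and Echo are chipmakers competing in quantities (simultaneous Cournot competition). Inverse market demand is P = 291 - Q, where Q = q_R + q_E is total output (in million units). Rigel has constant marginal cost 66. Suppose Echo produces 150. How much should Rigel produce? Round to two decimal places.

37.50

With the rival's output fixed at 150, Rigel's profit is π_R = (291 - 150 - q_R)q_R - (66q_R) = (141 - q_R)q_R - (66q_R).
∂π_R/∂q_R = 75 - 2q_R = 0, so q_R = 75/2.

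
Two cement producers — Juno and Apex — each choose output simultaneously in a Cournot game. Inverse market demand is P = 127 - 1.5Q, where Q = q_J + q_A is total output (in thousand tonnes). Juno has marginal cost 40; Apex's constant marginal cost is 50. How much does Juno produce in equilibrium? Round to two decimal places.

21.56

Juno's profit: π_J = (127 - 1.5Q)q_J - (40q_J). Setting ∂π_J/∂q_J = 0: 87 - 3q_J - (3/2)(q_A) = 0.
Apex's profit: π_A = (127 - 1.5Q)q_A - (50q_A). Setting ∂π_A/∂q_A = 0: 77 - 3q_A - (3/2)(q_J) = 0.
So q_J = (87 - (3/2)q_A)/3 and q_A = (77 - (3/2)q_J)/3.
Substituting one into the other gives q_J = 194/9 and q_A = 134/9.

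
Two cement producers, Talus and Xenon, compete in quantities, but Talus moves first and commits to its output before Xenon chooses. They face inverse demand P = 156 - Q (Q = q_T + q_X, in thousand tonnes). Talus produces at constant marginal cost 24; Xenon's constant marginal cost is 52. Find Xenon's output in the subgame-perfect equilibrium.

Solve by backward induction. Given q_T, the follower Xenon maximises π_X = (156 - q_T - q_X)q_X - 52q_X.
∂π_X/∂q_X = 104 - q_T - 2q_X = 0 gives the reaction function q_X = (104 - q_T)/2.
The leader anticipates this reaction. Substituting into P = 156 - Q gives P = 104 - (1/2)q_T, so π_T = (104 - (1/2)q_T)q_T - 24q_T.
Leader FOC: 80 - q_T = 0, so q_T = 80.
Then q_X = (104 - 80)/2 = 12.

12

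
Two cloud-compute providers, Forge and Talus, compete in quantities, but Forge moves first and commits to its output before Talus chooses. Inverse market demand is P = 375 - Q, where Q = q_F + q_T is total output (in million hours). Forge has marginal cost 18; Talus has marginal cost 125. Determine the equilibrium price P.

134

Solve by backward induction. Given q_F, the follower Talus maximises π_T = (375 - q_F - q_T)q_T - 125q_T.
Follower FOC: 250 - q_F - 2q_T = 0, so q_T(q_F) = (250 - q_F)/2.
The leader anticipates this reaction. Substituting into P = 375 - Q gives P = 250 - (1/2)q_F, so π_F = (250 - (1/2)q_F)q_F - 18q_F.
Leader FOC: 232 - q_F = 0, so q_F = 232.
Then q_T = (250 - 232)/2 = 9.
Total output Q = 241, so price P = 375 - 241 = 134.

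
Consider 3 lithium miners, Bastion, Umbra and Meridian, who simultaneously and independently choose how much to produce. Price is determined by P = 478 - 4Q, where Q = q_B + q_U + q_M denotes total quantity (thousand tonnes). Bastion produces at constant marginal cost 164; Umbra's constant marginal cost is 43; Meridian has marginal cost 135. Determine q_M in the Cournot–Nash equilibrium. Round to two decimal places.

Bastion's profit: π_B = (478 - 4Q)q_B - (164q_B). Setting ∂π_B/∂q_B = 0: 314 - 8q_B - 4(q_U + q_M) = 0.
Umbra's profit: π_U = (478 - 4Q)q_U - (43q_U). Setting ∂π_U/∂q_U = 0: 435 - 8q_U - 4(q_B + q_M) = 0.
Meridian's profit: π_M = (478 - 4Q)q_M - (135q_M). Setting ∂π_M/∂q_M = 0: 343 - 8q_M - 4(q_B + q_U) = 0.
Adding the 3 conditions: 1092 − 8Q − 8Q = 0, i.e. Q = 273/4.
Back-substituting: q_B = (314 − 273)/4 = 41/4, q_U = (435 − 273)/4 = 81/2, q_M = (343 − 273)/4 = 35/2.

17.50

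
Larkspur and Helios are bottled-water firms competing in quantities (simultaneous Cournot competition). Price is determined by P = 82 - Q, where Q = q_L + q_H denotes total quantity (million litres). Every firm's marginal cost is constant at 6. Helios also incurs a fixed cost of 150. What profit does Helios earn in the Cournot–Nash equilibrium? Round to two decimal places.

Each firm earns π_i = (82 - Q)q_i - 6q_i.
First-order condition (treating rivals' output as given): 76 - 2q_i - q_j = 0.
With identical firms every q_j equals q_i, so q_j = q_i and 76 = 3q_i, giving q_i = 76/3.
Price P = 82 - 152/3 = 94/3.
Helios's profit: (94/3 - 6)·(76/3) - 150 = 491.7778.

491.78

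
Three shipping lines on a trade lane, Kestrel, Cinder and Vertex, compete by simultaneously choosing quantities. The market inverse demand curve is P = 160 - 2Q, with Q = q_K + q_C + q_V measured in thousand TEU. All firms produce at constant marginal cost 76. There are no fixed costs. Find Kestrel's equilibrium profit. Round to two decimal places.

Each firm earns π_i = (160 - 2Q)q_i - 76q_i.
First-order condition (treating rivals' output as given): 84 - 4q_i - 2·Σ_{j≠i} q_j = 0.
With identical firms every q_j equals q_i, so Σ_{j≠i} q_j = 2q_i and 84 = 8q_i, giving q_i = 21/2.
Price P = 160 - 2·(63/2) = 97.
Kestrel's profit: (97 - 76)·(21/2) = 441/2.

220.50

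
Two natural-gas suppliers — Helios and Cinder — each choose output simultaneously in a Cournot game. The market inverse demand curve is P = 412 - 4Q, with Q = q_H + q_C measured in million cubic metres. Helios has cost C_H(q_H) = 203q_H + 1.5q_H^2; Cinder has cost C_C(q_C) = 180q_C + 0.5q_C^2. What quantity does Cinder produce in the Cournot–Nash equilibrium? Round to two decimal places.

20.67

Helios's profit: π_H = (412 - 4Q)q_H - (203q_H + (3/2)q_H²). Setting ∂π_H/∂q_H = 0: 209 - 11q_H - 4(q_C) = 0.
Cinder's profit: π_C = (412 - 4Q)q_C - (180q_C + (1/2)q_C²). Setting ∂π_C/∂q_C = 0: 232 - 9q_C - 4(q_H) = 0.
Rearranging gives the reaction functions q_H = (209 - 4q_C)/11 and q_C = (232 - 4q_H)/9.
Substituting one into the other gives q_H = 953/83 and q_C = 1716/83.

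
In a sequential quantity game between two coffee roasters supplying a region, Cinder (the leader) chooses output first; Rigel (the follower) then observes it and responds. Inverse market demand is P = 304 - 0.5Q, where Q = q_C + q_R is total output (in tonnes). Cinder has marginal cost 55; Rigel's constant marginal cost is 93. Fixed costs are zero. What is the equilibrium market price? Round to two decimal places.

The follower Rigel best-responds to any q_C: π_R = (304 - 0.5Q)q_R - 93q_R.
Setting the follower's marginal profit to zero, 211 - (1/2)q_C - q_R = 0, i.e. q_R = (211 - (1/2)q_C).
The leader anticipates this reaction. Substituting into P = 304 - 0.5Q gives P = 397/2 - (1/4)q_C, so π_C = (397/2 - (1/4)q_C)q_C - 55q_C.
Maximising: ∂π_C/∂q_C = 287/2 - (1/2)q_C = 0, giving q_C = 287.
Then q_R = (211 - (1/2)·287) = 135/2.
Total output Q = 709/2, so price P = 304 - (1/2)·(709/2) = 507/4.

126.75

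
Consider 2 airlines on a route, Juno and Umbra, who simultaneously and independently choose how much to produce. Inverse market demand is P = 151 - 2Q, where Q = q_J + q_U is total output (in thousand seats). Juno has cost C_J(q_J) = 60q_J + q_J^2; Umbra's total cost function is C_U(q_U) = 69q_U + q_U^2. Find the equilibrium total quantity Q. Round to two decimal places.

21.63

Juno's profit: π_J = (151 - 2Q)q_J - (60q_J + q_J²). Setting ∂π_J/∂q_J = 0: 91 - 6q_J - 2(q_U) = 0.
Umbra's profit: π_U = (151 - 2Q)q_U - (69q_U + q_U²). Setting ∂π_U/∂q_U = 0: 82 - 6q_U - 2(q_J) = 0.
Rearranging gives the reaction functions q_J = (91 - 2q_U)/6 and q_U = (82 - 2q_J)/6.
Substituting one into the other gives q_J = 191/16 and q_U = 155/16.
Total output Q = 191/16 + 155/16 = 173/8.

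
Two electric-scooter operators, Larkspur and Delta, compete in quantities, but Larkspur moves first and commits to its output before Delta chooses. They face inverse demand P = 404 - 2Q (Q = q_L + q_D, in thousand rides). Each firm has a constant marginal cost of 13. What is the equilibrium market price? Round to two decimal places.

110.75

Solve by backward induction. Given q_L, the follower Delta maximises π_D = (404 - 2q_L - 2q_D)q_D - 13q_D.
Follower FOC: 391 - 2q_L - 4q_D = 0, so q_D(q_L) = (391 - 2q_L)/4.
The leader anticipates this reaction. Substituting into P = 404 - 2Q gives P = 417/2 - q_L, so π_L = (417/2 - q_L)q_L - 13q_L.
Maximising: ∂π_L/∂q_L = 391/2 - 2q_L = 0, giving q_L = 391/4.
Then q_D = (391 - 2·(391/4))/4 = 391/8.
Total output Q = 1173/8, so price P = 404 - 2·(1173/8) = 443/4.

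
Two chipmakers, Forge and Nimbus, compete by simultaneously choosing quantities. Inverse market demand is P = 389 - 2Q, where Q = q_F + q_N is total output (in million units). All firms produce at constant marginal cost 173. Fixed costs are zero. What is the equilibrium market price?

A representative firm's profit is π_i = q_i(389 - 2Q) - 173q_i.
Setting ∂π_i/∂q_i = 0 with rivals' quantities fixed: 216 - 4q_i - 2q_j = 0.
By symmetry each firm produces the same amount; substituting q_j = q_i yields q_i = 216/6 = 36.
Total output Q = 72, so price P = 389 - 2·72 = 245.

245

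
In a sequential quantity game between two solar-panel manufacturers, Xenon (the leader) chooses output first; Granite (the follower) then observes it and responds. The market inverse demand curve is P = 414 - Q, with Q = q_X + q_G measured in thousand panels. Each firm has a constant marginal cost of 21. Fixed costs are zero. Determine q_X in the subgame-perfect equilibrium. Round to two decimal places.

196.50

Solve by backward induction. Given q_X, the follower Granite maximises π_G = (414 - q_X - q_G)q_G - 21q_G.
∂π_G/∂q_G = 393 - q_X - 2q_G = 0 gives the reaction function q_G = (393 - q_X)/2.
Xenon substitutes q_G(q_X) into its own profit: π_X = q_X(414 - q_X - (393 - q_X)/2) - 21q_X = (435/2 - (1/2)q_X)q_X - 21q_X.
Leader FOC: 393/2 - q_X = 0, so q_X = 393/2.
Then q_G = (393 - 393/2)/2 = 393/4.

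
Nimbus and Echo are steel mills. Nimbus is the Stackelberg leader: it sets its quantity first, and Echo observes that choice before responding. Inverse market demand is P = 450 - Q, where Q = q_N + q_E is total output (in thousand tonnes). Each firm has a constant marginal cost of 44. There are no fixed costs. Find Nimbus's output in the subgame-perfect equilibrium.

203

The follower Echo best-responds to any q_N: π_E = (450 - Q)q_E - 44q_E.
∂π_E/∂q_E = 406 - q_N - 2q_E = 0 gives the reaction function q_E = (406 - q_N)/2.
The leader anticipates this reaction. Substituting into P = 450 - Q gives P = 247 - (1/2)q_N, so π_N = (247 - (1/2)q_N)q_N - 44q_N.
Maximising: ∂π_N/∂q_N = 203 - q_N = 0, giving q_N = 203.
Then q_E = (406 - 203)/2 = 203/2.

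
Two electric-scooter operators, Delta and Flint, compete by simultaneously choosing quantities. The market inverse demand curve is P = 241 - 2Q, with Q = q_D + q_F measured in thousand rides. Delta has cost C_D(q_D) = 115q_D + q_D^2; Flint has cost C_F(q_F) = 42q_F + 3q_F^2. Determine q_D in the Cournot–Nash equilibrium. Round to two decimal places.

Delta's profit: π_D = (241 - 2Q)q_D - (115q_D + q_D²). Setting ∂π_D/∂q_D = 0: 126 - 6q_D - 2(q_F) = 0.
Flint's first-order condition: 199 - 10q_F - 2(q_D) = 0.
Rearranging gives the reaction functions q_D = (126 - 2q_F)/6 and q_F = (199 - 2q_D)/10.
Solving the pair: q_D = 431/28, q_F = 471/28.

15.39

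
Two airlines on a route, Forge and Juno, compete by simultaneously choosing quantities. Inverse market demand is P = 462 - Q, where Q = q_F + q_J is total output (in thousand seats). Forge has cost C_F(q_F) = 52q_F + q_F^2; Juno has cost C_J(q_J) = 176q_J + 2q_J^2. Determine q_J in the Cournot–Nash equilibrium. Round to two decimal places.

31.91

Forge's profit: π_F = (462 - Q)q_F - (52q_F + q_F²). Setting ∂π_F/∂q_F = 0: 410 - 4q_F - (q_J) = 0.
Juno's profit: π_J = (462 - Q)q_J - (176q_J + 2q_J²). Setting ∂π_J/∂q_J = 0: 286 - 6q_J - (q_F) = 0.
Best responses: q_F = (410 - q_J)/4, q_J = (286 - q_F)/6.
Substituting one into the other gives q_F = 94.5217 and q_J = 734/23.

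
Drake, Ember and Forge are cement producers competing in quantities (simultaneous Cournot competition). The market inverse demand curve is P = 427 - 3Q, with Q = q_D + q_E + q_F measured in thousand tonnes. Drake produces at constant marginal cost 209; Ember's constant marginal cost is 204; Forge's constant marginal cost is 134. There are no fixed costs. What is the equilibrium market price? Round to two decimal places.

Drake's profit: π_D = (427 - 3Q)q_D - (209q_D). Setting ∂π_D/∂q_D = 0: 218 - 6q_D - 3(q_E + q_F) = 0.
Ember's first-order condition: 223 - 6q_E - 3(q_D + q_F) = 0.
Forge's profit: π_F = (427 - 3Q)q_F - (134q_F). Setting ∂π_F/∂q_F = 0: 293 - 6q_F - 3(q_D + q_E) = 0.
Summing all 3 equations gives 734 − 12Q = 0, hence Q = 367/6.
Back-substituting: q_D = (218 − 367/2)/3 = 23/2, q_E = (223 − 367/2)/3 = 79/6, q_F = (293 − 367/2)/3 = 73/2.
Total output Q = 367/6, so price P = 427 - 3·(367/6) = 487/2.

243.50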